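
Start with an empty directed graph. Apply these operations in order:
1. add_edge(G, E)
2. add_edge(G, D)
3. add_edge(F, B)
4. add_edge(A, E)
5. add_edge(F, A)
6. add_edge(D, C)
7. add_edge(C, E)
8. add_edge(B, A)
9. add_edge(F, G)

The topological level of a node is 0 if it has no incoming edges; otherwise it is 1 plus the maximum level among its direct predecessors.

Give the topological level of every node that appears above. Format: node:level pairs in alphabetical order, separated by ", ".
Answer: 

Op 1: add_edge(G, E). Edges now: 1
Op 2: add_edge(G, D). Edges now: 2
Op 3: add_edge(F, B). Edges now: 3
Op 4: add_edge(A, E). Edges now: 4
Op 5: add_edge(F, A). Edges now: 5
Op 6: add_edge(D, C). Edges now: 6
Op 7: add_edge(C, E). Edges now: 7
Op 8: add_edge(B, A). Edges now: 8
Op 9: add_edge(F, G). Edges now: 9
Compute levels (Kahn BFS):
  sources (in-degree 0): F
  process F: level=0
    F->A: in-degree(A)=1, level(A)>=1
    F->B: in-degree(B)=0, level(B)=1, enqueue
    F->G: in-degree(G)=0, level(G)=1, enqueue
  process B: level=1
    B->A: in-degree(A)=0, level(A)=2, enqueue
  process G: level=1
    G->D: in-degree(D)=0, level(D)=2, enqueue
    G->E: in-degree(E)=2, level(E)>=2
  process A: level=2
    A->E: in-degree(E)=1, level(E)>=3
  process D: level=2
    D->C: in-degree(C)=0, level(C)=3, enqueue
  process C: level=3
    C->E: in-degree(E)=0, level(E)=4, enqueue
  process E: level=4
All levels: A:2, B:1, C:3, D:2, E:4, F:0, G:1

Answer: A:2, B:1, C:3, D:2, E:4, F:0, G:1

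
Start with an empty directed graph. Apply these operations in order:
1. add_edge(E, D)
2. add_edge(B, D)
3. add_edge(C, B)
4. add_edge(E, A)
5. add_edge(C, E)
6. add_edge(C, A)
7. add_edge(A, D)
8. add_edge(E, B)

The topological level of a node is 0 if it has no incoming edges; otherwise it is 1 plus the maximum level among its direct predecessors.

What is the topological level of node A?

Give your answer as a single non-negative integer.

Op 1: add_edge(E, D). Edges now: 1
Op 2: add_edge(B, D). Edges now: 2
Op 3: add_edge(C, B). Edges now: 3
Op 4: add_edge(E, A). Edges now: 4
Op 5: add_edge(C, E). Edges now: 5
Op 6: add_edge(C, A). Edges now: 6
Op 7: add_edge(A, D). Edges now: 7
Op 8: add_edge(E, B). Edges now: 8
Compute levels (Kahn BFS):
  sources (in-degree 0): C
  process C: level=0
    C->A: in-degree(A)=1, level(A)>=1
    C->B: in-degree(B)=1, level(B)>=1
    C->E: in-degree(E)=0, level(E)=1, enqueue
  process E: level=1
    E->A: in-degree(A)=0, level(A)=2, enqueue
    E->B: in-degree(B)=0, level(B)=2, enqueue
    E->D: in-degree(D)=2, level(D)>=2
  process A: level=2
    A->D: in-degree(D)=1, level(D)>=3
  process B: level=2
    B->D: in-degree(D)=0, level(D)=3, enqueue
  process D: level=3
All levels: A:2, B:2, C:0, D:3, E:1
level(A) = 2

Answer: 2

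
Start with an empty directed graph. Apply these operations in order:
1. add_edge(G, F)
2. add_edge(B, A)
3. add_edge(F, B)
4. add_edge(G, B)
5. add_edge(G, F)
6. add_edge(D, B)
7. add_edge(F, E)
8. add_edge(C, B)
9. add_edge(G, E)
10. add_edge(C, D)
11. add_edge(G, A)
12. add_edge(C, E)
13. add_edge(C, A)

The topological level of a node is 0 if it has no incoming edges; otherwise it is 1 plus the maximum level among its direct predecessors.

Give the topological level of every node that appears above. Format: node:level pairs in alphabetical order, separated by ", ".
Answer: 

Answer: A:3, B:2, C:0, D:1, E:2, F:1, G:0

Derivation:
Op 1: add_edge(G, F). Edges now: 1
Op 2: add_edge(B, A). Edges now: 2
Op 3: add_edge(F, B). Edges now: 3
Op 4: add_edge(G, B). Edges now: 4
Op 5: add_edge(G, F) (duplicate, no change). Edges now: 4
Op 6: add_edge(D, B). Edges now: 5
Op 7: add_edge(F, E). Edges now: 6
Op 8: add_edge(C, B). Edges now: 7
Op 9: add_edge(G, E). Edges now: 8
Op 10: add_edge(C, D). Edges now: 9
Op 11: add_edge(G, A). Edges now: 10
Op 12: add_edge(C, E). Edges now: 11
Op 13: add_edge(C, A). Edges now: 12
Compute levels (Kahn BFS):
  sources (in-degree 0): C, G
  process C: level=0
    C->A: in-degree(A)=2, level(A)>=1
    C->B: in-degree(B)=3, level(B)>=1
    C->D: in-degree(D)=0, level(D)=1, enqueue
    C->E: in-degree(E)=2, level(E)>=1
  process G: level=0
    G->A: in-degree(A)=1, level(A)>=1
    G->B: in-degree(B)=2, level(B)>=1
    G->E: in-degree(E)=1, level(E)>=1
    G->F: in-degree(F)=0, level(F)=1, enqueue
  process D: level=1
    D->B: in-degree(B)=1, level(B)>=2
  process F: level=1
    F->B: in-degree(B)=0, level(B)=2, enqueue
    F->E: in-degree(E)=0, level(E)=2, enqueue
  process B: level=2
    B->A: in-degree(A)=0, level(A)=3, enqueue
  process E: level=2
  process A: level=3
All levels: A:3, B:2, C:0, D:1, E:2, F:1, G:0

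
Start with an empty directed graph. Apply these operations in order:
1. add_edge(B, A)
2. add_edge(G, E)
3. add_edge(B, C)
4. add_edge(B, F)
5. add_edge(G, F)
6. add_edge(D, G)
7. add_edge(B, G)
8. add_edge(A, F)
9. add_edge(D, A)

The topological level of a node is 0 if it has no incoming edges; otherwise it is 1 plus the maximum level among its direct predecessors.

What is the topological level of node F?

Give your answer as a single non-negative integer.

Answer: 2

Derivation:
Op 1: add_edge(B, A). Edges now: 1
Op 2: add_edge(G, E). Edges now: 2
Op 3: add_edge(B, C). Edges now: 3
Op 4: add_edge(B, F). Edges now: 4
Op 5: add_edge(G, F). Edges now: 5
Op 6: add_edge(D, G). Edges now: 6
Op 7: add_edge(B, G). Edges now: 7
Op 8: add_edge(A, F). Edges now: 8
Op 9: add_edge(D, A). Edges now: 9
Compute levels (Kahn BFS):
  sources (in-degree 0): B, D
  process B: level=0
    B->A: in-degree(A)=1, level(A)>=1
    B->C: in-degree(C)=0, level(C)=1, enqueue
    B->F: in-degree(F)=2, level(F)>=1
    B->G: in-degree(G)=1, level(G)>=1
  process D: level=0
    D->A: in-degree(A)=0, level(A)=1, enqueue
    D->G: in-degree(G)=0, level(G)=1, enqueue
  process C: level=1
  process A: level=1
    A->F: in-degree(F)=1, level(F)>=2
  process G: level=1
    G->E: in-degree(E)=0, level(E)=2, enqueue
    G->F: in-degree(F)=0, level(F)=2, enqueue
  process E: level=2
  process F: level=2
All levels: A:1, B:0, C:1, D:0, E:2, F:2, G:1
level(F) = 2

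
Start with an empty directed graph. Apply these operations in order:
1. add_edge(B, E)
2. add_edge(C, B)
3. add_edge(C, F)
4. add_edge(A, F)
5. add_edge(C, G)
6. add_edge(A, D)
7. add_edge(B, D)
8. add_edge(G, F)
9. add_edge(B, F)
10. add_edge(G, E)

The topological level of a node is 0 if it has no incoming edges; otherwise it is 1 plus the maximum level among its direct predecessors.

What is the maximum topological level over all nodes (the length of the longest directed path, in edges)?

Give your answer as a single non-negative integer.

Op 1: add_edge(B, E). Edges now: 1
Op 2: add_edge(C, B). Edges now: 2
Op 3: add_edge(C, F). Edges now: 3
Op 4: add_edge(A, F). Edges now: 4
Op 5: add_edge(C, G). Edges now: 5
Op 6: add_edge(A, D). Edges now: 6
Op 7: add_edge(B, D). Edges now: 7
Op 8: add_edge(G, F). Edges now: 8
Op 9: add_edge(B, F). Edges now: 9
Op 10: add_edge(G, E). Edges now: 10
Compute levels (Kahn BFS):
  sources (in-degree 0): A, C
  process A: level=0
    A->D: in-degree(D)=1, level(D)>=1
    A->F: in-degree(F)=3, level(F)>=1
  process C: level=0
    C->B: in-degree(B)=0, level(B)=1, enqueue
    C->F: in-degree(F)=2, level(F)>=1
    C->G: in-degree(G)=0, level(G)=1, enqueue
  process B: level=1
    B->D: in-degree(D)=0, level(D)=2, enqueue
    B->E: in-degree(E)=1, level(E)>=2
    B->F: in-degree(F)=1, level(F)>=2
  process G: level=1
    G->E: in-degree(E)=0, level(E)=2, enqueue
    G->F: in-degree(F)=0, level(F)=2, enqueue
  process D: level=2
  process E: level=2
  process F: level=2
All levels: A:0, B:1, C:0, D:2, E:2, F:2, G:1
max level = 2

Answer: 2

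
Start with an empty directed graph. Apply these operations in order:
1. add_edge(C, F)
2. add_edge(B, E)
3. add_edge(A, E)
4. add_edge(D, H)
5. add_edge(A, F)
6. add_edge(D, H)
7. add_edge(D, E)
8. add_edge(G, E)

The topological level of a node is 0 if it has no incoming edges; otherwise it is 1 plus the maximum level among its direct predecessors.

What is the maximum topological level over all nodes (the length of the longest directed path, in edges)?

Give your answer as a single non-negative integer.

Answer: 1

Derivation:
Op 1: add_edge(C, F). Edges now: 1
Op 2: add_edge(B, E). Edges now: 2
Op 3: add_edge(A, E). Edges now: 3
Op 4: add_edge(D, H). Edges now: 4
Op 5: add_edge(A, F). Edges now: 5
Op 6: add_edge(D, H) (duplicate, no change). Edges now: 5
Op 7: add_edge(D, E). Edges now: 6
Op 8: add_edge(G, E). Edges now: 7
Compute levels (Kahn BFS):
  sources (in-degree 0): A, B, C, D, G
  process A: level=0
    A->E: in-degree(E)=3, level(E)>=1
    A->F: in-degree(F)=1, level(F)>=1
  process B: level=0
    B->E: in-degree(E)=2, level(E)>=1
  process C: level=0
    C->F: in-degree(F)=0, level(F)=1, enqueue
  process D: level=0
    D->E: in-degree(E)=1, level(E)>=1
    D->H: in-degree(H)=0, level(H)=1, enqueue
  process G: level=0
    G->E: in-degree(E)=0, level(E)=1, enqueue
  process F: level=1
  process H: level=1
  process E: level=1
All levels: A:0, B:0, C:0, D:0, E:1, F:1, G:0, H:1
max level = 1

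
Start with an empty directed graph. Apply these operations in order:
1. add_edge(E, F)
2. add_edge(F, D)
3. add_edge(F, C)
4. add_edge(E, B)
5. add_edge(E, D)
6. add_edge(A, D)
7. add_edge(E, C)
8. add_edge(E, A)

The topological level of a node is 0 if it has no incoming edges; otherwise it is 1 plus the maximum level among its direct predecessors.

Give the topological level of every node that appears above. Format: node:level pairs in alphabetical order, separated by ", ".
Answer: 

Op 1: add_edge(E, F). Edges now: 1
Op 2: add_edge(F, D). Edges now: 2
Op 3: add_edge(F, C). Edges now: 3
Op 4: add_edge(E, B). Edges now: 4
Op 5: add_edge(E, D). Edges now: 5
Op 6: add_edge(A, D). Edges now: 6
Op 7: add_edge(E, C). Edges now: 7
Op 8: add_edge(E, A). Edges now: 8
Compute levels (Kahn BFS):
  sources (in-degree 0): E
  process E: level=0
    E->A: in-degree(A)=0, level(A)=1, enqueue
    E->B: in-degree(B)=0, level(B)=1, enqueue
    E->C: in-degree(C)=1, level(C)>=1
    E->D: in-degree(D)=2, level(D)>=1
    E->F: in-degree(F)=0, level(F)=1, enqueue
  process A: level=1
    A->D: in-degree(D)=1, level(D)>=2
  process B: level=1
  process F: level=1
    F->C: in-degree(C)=0, level(C)=2, enqueue
    F->D: in-degree(D)=0, level(D)=2, enqueue
  process C: level=2
  process D: level=2
All levels: A:1, B:1, C:2, D:2, E:0, F:1

Answer: A:1, B:1, C:2, D:2, E:0, F:1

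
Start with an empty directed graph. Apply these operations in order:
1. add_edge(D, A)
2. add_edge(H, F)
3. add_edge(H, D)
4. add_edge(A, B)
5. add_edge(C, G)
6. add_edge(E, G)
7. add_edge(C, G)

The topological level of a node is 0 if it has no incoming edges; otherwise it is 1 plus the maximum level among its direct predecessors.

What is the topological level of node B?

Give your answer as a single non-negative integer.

Answer: 3

Derivation:
Op 1: add_edge(D, A). Edges now: 1
Op 2: add_edge(H, F). Edges now: 2
Op 3: add_edge(H, D). Edges now: 3
Op 4: add_edge(A, B). Edges now: 4
Op 5: add_edge(C, G). Edges now: 5
Op 6: add_edge(E, G). Edges now: 6
Op 7: add_edge(C, G) (duplicate, no change). Edges now: 6
Compute levels (Kahn BFS):
  sources (in-degree 0): C, E, H
  process C: level=0
    C->G: in-degree(G)=1, level(G)>=1
  process E: level=0
    E->G: in-degree(G)=0, level(G)=1, enqueue
  process H: level=0
    H->D: in-degree(D)=0, level(D)=1, enqueue
    H->F: in-degree(F)=0, level(F)=1, enqueue
  process G: level=1
  process D: level=1
    D->A: in-degree(A)=0, level(A)=2, enqueue
  process F: level=1
  process A: level=2
    A->B: in-degree(B)=0, level(B)=3, enqueue
  process B: level=3
All levels: A:2, B:3, C:0, D:1, E:0, F:1, G:1, H:0
level(B) = 3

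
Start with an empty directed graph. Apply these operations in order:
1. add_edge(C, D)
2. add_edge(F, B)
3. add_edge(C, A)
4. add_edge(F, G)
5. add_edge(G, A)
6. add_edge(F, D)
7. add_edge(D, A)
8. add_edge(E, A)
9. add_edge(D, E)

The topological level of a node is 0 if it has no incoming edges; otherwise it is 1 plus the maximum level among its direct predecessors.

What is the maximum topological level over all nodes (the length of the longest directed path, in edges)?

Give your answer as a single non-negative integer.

Op 1: add_edge(C, D). Edges now: 1
Op 2: add_edge(F, B). Edges now: 2
Op 3: add_edge(C, A). Edges now: 3
Op 4: add_edge(F, G). Edges now: 4
Op 5: add_edge(G, A). Edges now: 5
Op 6: add_edge(F, D). Edges now: 6
Op 7: add_edge(D, A). Edges now: 7
Op 8: add_edge(E, A). Edges now: 8
Op 9: add_edge(D, E). Edges now: 9
Compute levels (Kahn BFS):
  sources (in-degree 0): C, F
  process C: level=0
    C->A: in-degree(A)=3, level(A)>=1
    C->D: in-degree(D)=1, level(D)>=1
  process F: level=0
    F->B: in-degree(B)=0, level(B)=1, enqueue
    F->D: in-degree(D)=0, level(D)=1, enqueue
    F->G: in-degree(G)=0, level(G)=1, enqueue
  process B: level=1
  process D: level=1
    D->A: in-degree(A)=2, level(A)>=2
    D->E: in-degree(E)=0, level(E)=2, enqueue
  process G: level=1
    G->A: in-degree(A)=1, level(A)>=2
  process E: level=2
    E->A: in-degree(A)=0, level(A)=3, enqueue
  process A: level=3
All levels: A:3, B:1, C:0, D:1, E:2, F:0, G:1
max level = 3

Answer: 3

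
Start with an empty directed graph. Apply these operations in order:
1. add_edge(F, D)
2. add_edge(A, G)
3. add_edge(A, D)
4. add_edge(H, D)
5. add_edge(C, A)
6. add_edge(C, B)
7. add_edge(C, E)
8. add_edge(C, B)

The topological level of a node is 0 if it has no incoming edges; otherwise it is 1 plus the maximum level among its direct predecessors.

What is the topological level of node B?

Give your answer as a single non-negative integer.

Answer: 1

Derivation:
Op 1: add_edge(F, D). Edges now: 1
Op 2: add_edge(A, G). Edges now: 2
Op 3: add_edge(A, D). Edges now: 3
Op 4: add_edge(H, D). Edges now: 4
Op 5: add_edge(C, A). Edges now: 5
Op 6: add_edge(C, B). Edges now: 6
Op 7: add_edge(C, E). Edges now: 7
Op 8: add_edge(C, B) (duplicate, no change). Edges now: 7
Compute levels (Kahn BFS):
  sources (in-degree 0): C, F, H
  process C: level=0
    C->A: in-degree(A)=0, level(A)=1, enqueue
    C->B: in-degree(B)=0, level(B)=1, enqueue
    C->E: in-degree(E)=0, level(E)=1, enqueue
  process F: level=0
    F->D: in-degree(D)=2, level(D)>=1
  process H: level=0
    H->D: in-degree(D)=1, level(D)>=1
  process A: level=1
    A->D: in-degree(D)=0, level(D)=2, enqueue
    A->G: in-degree(G)=0, level(G)=2, enqueue
  process B: level=1
  process E: level=1
  process D: level=2
  process G: level=2
All levels: A:1, B:1, C:0, D:2, E:1, F:0, G:2, H:0
level(B) = 1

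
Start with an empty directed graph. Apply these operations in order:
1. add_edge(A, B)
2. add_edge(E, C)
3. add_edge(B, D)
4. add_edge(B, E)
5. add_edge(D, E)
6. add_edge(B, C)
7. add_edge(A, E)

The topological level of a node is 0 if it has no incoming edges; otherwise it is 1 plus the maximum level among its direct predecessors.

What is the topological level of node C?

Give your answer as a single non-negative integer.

Op 1: add_edge(A, B). Edges now: 1
Op 2: add_edge(E, C). Edges now: 2
Op 3: add_edge(B, D). Edges now: 3
Op 4: add_edge(B, E). Edges now: 4
Op 5: add_edge(D, E). Edges now: 5
Op 6: add_edge(B, C). Edges now: 6
Op 7: add_edge(A, E). Edges now: 7
Compute levels (Kahn BFS):
  sources (in-degree 0): A
  process A: level=0
    A->B: in-degree(B)=0, level(B)=1, enqueue
    A->E: in-degree(E)=2, level(E)>=1
  process B: level=1
    B->C: in-degree(C)=1, level(C)>=2
    B->D: in-degree(D)=0, level(D)=2, enqueue
    B->E: in-degree(E)=1, level(E)>=2
  process D: level=2
    D->E: in-degree(E)=0, level(E)=3, enqueue
  process E: level=3
    E->C: in-degree(C)=0, level(C)=4, enqueue
  process C: level=4
All levels: A:0, B:1, C:4, D:2, E:3
level(C) = 4

Answer: 4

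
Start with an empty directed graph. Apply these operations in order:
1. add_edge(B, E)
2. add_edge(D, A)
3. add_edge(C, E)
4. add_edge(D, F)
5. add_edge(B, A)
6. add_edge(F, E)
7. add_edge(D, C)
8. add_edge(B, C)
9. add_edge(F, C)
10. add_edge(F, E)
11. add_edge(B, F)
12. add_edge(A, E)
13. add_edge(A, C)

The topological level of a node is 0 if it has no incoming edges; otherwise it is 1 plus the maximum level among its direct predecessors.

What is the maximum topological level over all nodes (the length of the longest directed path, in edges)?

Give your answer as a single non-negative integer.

Op 1: add_edge(B, E). Edges now: 1
Op 2: add_edge(D, A). Edges now: 2
Op 3: add_edge(C, E). Edges now: 3
Op 4: add_edge(D, F). Edges now: 4
Op 5: add_edge(B, A). Edges now: 5
Op 6: add_edge(F, E). Edges now: 6
Op 7: add_edge(D, C). Edges now: 7
Op 8: add_edge(B, C). Edges now: 8
Op 9: add_edge(F, C). Edges now: 9
Op 10: add_edge(F, E) (duplicate, no change). Edges now: 9
Op 11: add_edge(B, F). Edges now: 10
Op 12: add_edge(A, E). Edges now: 11
Op 13: add_edge(A, C). Edges now: 12
Compute levels (Kahn BFS):
  sources (in-degree 0): B, D
  process B: level=0
    B->A: in-degree(A)=1, level(A)>=1
    B->C: in-degree(C)=3, level(C)>=1
    B->E: in-degree(E)=3, level(E)>=1
    B->F: in-degree(F)=1, level(F)>=1
  process D: level=0
    D->A: in-degree(A)=0, level(A)=1, enqueue
    D->C: in-degree(C)=2, level(C)>=1
    D->F: in-degree(F)=0, level(F)=1, enqueue
  process A: level=1
    A->C: in-degree(C)=1, level(C)>=2
    A->E: in-degree(E)=2, level(E)>=2
  process F: level=1
    F->C: in-degree(C)=0, level(C)=2, enqueue
    F->E: in-degree(E)=1, level(E)>=2
  process C: level=2
    C->E: in-degree(E)=0, level(E)=3, enqueue
  process E: level=3
All levels: A:1, B:0, C:2, D:0, E:3, F:1
max level = 3

Answer: 3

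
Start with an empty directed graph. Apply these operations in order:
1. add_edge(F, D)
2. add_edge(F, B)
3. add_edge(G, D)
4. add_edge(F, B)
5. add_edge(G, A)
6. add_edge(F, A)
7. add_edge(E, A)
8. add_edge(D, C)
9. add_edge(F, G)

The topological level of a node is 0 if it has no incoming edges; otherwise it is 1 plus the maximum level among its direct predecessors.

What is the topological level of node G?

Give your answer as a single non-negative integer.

Op 1: add_edge(F, D). Edges now: 1
Op 2: add_edge(F, B). Edges now: 2
Op 3: add_edge(G, D). Edges now: 3
Op 4: add_edge(F, B) (duplicate, no change). Edges now: 3
Op 5: add_edge(G, A). Edges now: 4
Op 6: add_edge(F, A). Edges now: 5
Op 7: add_edge(E, A). Edges now: 6
Op 8: add_edge(D, C). Edges now: 7
Op 9: add_edge(F, G). Edges now: 8
Compute levels (Kahn BFS):
  sources (in-degree 0): E, F
  process E: level=0
    E->A: in-degree(A)=2, level(A)>=1
  process F: level=0
    F->A: in-degree(A)=1, level(A)>=1
    F->B: in-degree(B)=0, level(B)=1, enqueue
    F->D: in-degree(D)=1, level(D)>=1
    F->G: in-degree(G)=0, level(G)=1, enqueue
  process B: level=1
  process G: level=1
    G->A: in-degree(A)=0, level(A)=2, enqueue
    G->D: in-degree(D)=0, level(D)=2, enqueue
  process A: level=2
  process D: level=2
    D->C: in-degree(C)=0, level(C)=3, enqueue
  process C: level=3
All levels: A:2, B:1, C:3, D:2, E:0, F:0, G:1
level(G) = 1

Answer: 1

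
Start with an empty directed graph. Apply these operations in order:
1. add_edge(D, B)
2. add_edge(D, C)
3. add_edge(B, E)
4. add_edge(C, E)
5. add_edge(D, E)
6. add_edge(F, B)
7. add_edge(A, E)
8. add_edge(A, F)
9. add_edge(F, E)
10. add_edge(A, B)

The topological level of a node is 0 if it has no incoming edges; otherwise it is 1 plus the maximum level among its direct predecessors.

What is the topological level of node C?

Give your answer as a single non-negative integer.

Answer: 1

Derivation:
Op 1: add_edge(D, B). Edges now: 1
Op 2: add_edge(D, C). Edges now: 2
Op 3: add_edge(B, E). Edges now: 3
Op 4: add_edge(C, E). Edges now: 4
Op 5: add_edge(D, E). Edges now: 5
Op 6: add_edge(F, B). Edges now: 6
Op 7: add_edge(A, E). Edges now: 7
Op 8: add_edge(A, F). Edges now: 8
Op 9: add_edge(F, E). Edges now: 9
Op 10: add_edge(A, B). Edges now: 10
Compute levels (Kahn BFS):
  sources (in-degree 0): A, D
  process A: level=0
    A->B: in-degree(B)=2, level(B)>=1
    A->E: in-degree(E)=4, level(E)>=1
    A->F: in-degree(F)=0, level(F)=1, enqueue
  process D: level=0
    D->B: in-degree(B)=1, level(B)>=1
    D->C: in-degree(C)=0, level(C)=1, enqueue
    D->E: in-degree(E)=3, level(E)>=1
  process F: level=1
    F->B: in-degree(B)=0, level(B)=2, enqueue
    F->E: in-degree(E)=2, level(E)>=2
  process C: level=1
    C->E: in-degree(E)=1, level(E)>=2
  process B: level=2
    B->E: in-degree(E)=0, level(E)=3, enqueue
  process E: level=3
All levels: A:0, B:2, C:1, D:0, E:3, F:1
level(C) = 1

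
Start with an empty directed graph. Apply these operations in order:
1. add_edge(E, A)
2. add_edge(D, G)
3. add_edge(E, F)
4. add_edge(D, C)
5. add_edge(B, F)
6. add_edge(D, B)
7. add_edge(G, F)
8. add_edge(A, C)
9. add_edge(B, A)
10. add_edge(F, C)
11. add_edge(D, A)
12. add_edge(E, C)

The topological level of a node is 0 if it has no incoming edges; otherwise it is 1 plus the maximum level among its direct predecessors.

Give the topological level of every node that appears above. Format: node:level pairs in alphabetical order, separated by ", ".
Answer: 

Op 1: add_edge(E, A). Edges now: 1
Op 2: add_edge(D, G). Edges now: 2
Op 3: add_edge(E, F). Edges now: 3
Op 4: add_edge(D, C). Edges now: 4
Op 5: add_edge(B, F). Edges now: 5
Op 6: add_edge(D, B). Edges now: 6
Op 7: add_edge(G, F). Edges now: 7
Op 8: add_edge(A, C). Edges now: 8
Op 9: add_edge(B, A). Edges now: 9
Op 10: add_edge(F, C). Edges now: 10
Op 11: add_edge(D, A). Edges now: 11
Op 12: add_edge(E, C). Edges now: 12
Compute levels (Kahn BFS):
  sources (in-degree 0): D, E
  process D: level=0
    D->A: in-degree(A)=2, level(A)>=1
    D->B: in-degree(B)=0, level(B)=1, enqueue
    D->C: in-degree(C)=3, level(C)>=1
    D->G: in-degree(G)=0, level(G)=1, enqueue
  process E: level=0
    E->A: in-degree(A)=1, level(A)>=1
    E->C: in-degree(C)=2, level(C)>=1
    E->F: in-degree(F)=2, level(F)>=1
  process B: level=1
    B->A: in-degree(A)=0, level(A)=2, enqueue
    B->F: in-degree(F)=1, level(F)>=2
  process G: level=1
    G->F: in-degree(F)=0, level(F)=2, enqueue
  process A: level=2
    A->C: in-degree(C)=1, level(C)>=3
  process F: level=2
    F->C: in-degree(C)=0, level(C)=3, enqueue
  process C: level=3
All levels: A:2, B:1, C:3, D:0, E:0, F:2, G:1

Answer: A:2, B:1, C:3, D:0, E:0, F:2, G:1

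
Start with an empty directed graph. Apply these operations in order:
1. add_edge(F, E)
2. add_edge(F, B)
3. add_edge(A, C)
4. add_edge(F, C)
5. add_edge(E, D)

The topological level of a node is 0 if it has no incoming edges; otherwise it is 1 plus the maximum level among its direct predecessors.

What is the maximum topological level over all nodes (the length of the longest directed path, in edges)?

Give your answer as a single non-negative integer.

Op 1: add_edge(F, E). Edges now: 1
Op 2: add_edge(F, B). Edges now: 2
Op 3: add_edge(A, C). Edges now: 3
Op 4: add_edge(F, C). Edges now: 4
Op 5: add_edge(E, D). Edges now: 5
Compute levels (Kahn BFS):
  sources (in-degree 0): A, F
  process A: level=0
    A->C: in-degree(C)=1, level(C)>=1
  process F: level=0
    F->B: in-degree(B)=0, level(B)=1, enqueue
    F->C: in-degree(C)=0, level(C)=1, enqueue
    F->E: in-degree(E)=0, level(E)=1, enqueue
  process B: level=1
  process C: level=1
  process E: level=1
    E->D: in-degree(D)=0, level(D)=2, enqueue
  process D: level=2
All levels: A:0, B:1, C:1, D:2, E:1, F:0
max level = 2

Answer: 2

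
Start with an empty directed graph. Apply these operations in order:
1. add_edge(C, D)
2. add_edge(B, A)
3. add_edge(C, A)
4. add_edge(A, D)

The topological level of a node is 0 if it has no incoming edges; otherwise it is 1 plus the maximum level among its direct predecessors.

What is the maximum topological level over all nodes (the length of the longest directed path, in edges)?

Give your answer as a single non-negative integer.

Answer: 2

Derivation:
Op 1: add_edge(C, D). Edges now: 1
Op 2: add_edge(B, A). Edges now: 2
Op 3: add_edge(C, A). Edges now: 3
Op 4: add_edge(A, D). Edges now: 4
Compute levels (Kahn BFS):
  sources (in-degree 0): B, C
  process B: level=0
    B->A: in-degree(A)=1, level(A)>=1
  process C: level=0
    C->A: in-degree(A)=0, level(A)=1, enqueue
    C->D: in-degree(D)=1, level(D)>=1
  process A: level=1
    A->D: in-degree(D)=0, level(D)=2, enqueue
  process D: level=2
All levels: A:1, B:0, C:0, D:2
max level = 2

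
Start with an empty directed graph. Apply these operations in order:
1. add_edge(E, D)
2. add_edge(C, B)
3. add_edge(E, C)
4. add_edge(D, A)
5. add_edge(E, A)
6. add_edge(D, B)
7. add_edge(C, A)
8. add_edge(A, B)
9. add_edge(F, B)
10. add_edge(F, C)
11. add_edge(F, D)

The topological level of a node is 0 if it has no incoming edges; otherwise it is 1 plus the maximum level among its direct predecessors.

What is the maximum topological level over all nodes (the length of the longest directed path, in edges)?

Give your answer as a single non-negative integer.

Answer: 3

Derivation:
Op 1: add_edge(E, D). Edges now: 1
Op 2: add_edge(C, B). Edges now: 2
Op 3: add_edge(E, C). Edges now: 3
Op 4: add_edge(D, A). Edges now: 4
Op 5: add_edge(E, A). Edges now: 5
Op 6: add_edge(D, B). Edges now: 6
Op 7: add_edge(C, A). Edges now: 7
Op 8: add_edge(A, B). Edges now: 8
Op 9: add_edge(F, B). Edges now: 9
Op 10: add_edge(F, C). Edges now: 10
Op 11: add_edge(F, D). Edges now: 11
Compute levels (Kahn BFS):
  sources (in-degree 0): E, F
  process E: level=0
    E->A: in-degree(A)=2, level(A)>=1
    E->C: in-degree(C)=1, level(C)>=1
    E->D: in-degree(D)=1, level(D)>=1
  process F: level=0
    F->B: in-degree(B)=3, level(B)>=1
    F->C: in-degree(C)=0, level(C)=1, enqueue
    F->D: in-degree(D)=0, level(D)=1, enqueue
  process C: level=1
    C->A: in-degree(A)=1, level(A)>=2
    C->B: in-degree(B)=2, level(B)>=2
  process D: level=1
    D->A: in-degree(A)=0, level(A)=2, enqueue
    D->B: in-degree(B)=1, level(B)>=2
  process A: level=2
    A->B: in-degree(B)=0, level(B)=3, enqueue
  process B: level=3
All levels: A:2, B:3, C:1, D:1, E:0, F:0
max level = 3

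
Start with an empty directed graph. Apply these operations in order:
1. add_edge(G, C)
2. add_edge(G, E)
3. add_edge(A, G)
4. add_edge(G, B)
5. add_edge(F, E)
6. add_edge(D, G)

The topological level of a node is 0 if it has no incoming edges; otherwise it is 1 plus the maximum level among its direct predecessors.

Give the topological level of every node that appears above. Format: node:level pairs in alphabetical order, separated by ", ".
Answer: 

Answer: A:0, B:2, C:2, D:0, E:2, F:0, G:1

Derivation:
Op 1: add_edge(G, C). Edges now: 1
Op 2: add_edge(G, E). Edges now: 2
Op 3: add_edge(A, G). Edges now: 3
Op 4: add_edge(G, B). Edges now: 4
Op 5: add_edge(F, E). Edges now: 5
Op 6: add_edge(D, G). Edges now: 6
Compute levels (Kahn BFS):
  sources (in-degree 0): A, D, F
  process A: level=0
    A->G: in-degree(G)=1, level(G)>=1
  process D: level=0
    D->G: in-degree(G)=0, level(G)=1, enqueue
  process F: level=0
    F->E: in-degree(E)=1, level(E)>=1
  process G: level=1
    G->B: in-degree(B)=0, level(B)=2, enqueue
    G->C: in-degree(C)=0, level(C)=2, enqueue
    G->E: in-degree(E)=0, level(E)=2, enqueue
  process B: level=2
  process C: level=2
  process E: level=2
All levels: A:0, B:2, C:2, D:0, E:2, F:0, G:1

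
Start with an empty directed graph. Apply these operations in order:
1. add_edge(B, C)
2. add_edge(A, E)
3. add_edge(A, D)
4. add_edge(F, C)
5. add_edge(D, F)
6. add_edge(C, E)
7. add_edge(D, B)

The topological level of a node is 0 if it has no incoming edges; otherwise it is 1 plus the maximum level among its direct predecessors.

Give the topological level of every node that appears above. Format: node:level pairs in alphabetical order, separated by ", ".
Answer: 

Op 1: add_edge(B, C). Edges now: 1
Op 2: add_edge(A, E). Edges now: 2
Op 3: add_edge(A, D). Edges now: 3
Op 4: add_edge(F, C). Edges now: 4
Op 5: add_edge(D, F). Edges now: 5
Op 6: add_edge(C, E). Edges now: 6
Op 7: add_edge(D, B). Edges now: 7
Compute levels (Kahn BFS):
  sources (in-degree 0): A
  process A: level=0
    A->D: in-degree(D)=0, level(D)=1, enqueue
    A->E: in-degree(E)=1, level(E)>=1
  process D: level=1
    D->B: in-degree(B)=0, level(B)=2, enqueue
    D->F: in-degree(F)=0, level(F)=2, enqueue
  process B: level=2
    B->C: in-degree(C)=1, level(C)>=3
  process F: level=2
    F->C: in-degree(C)=0, level(C)=3, enqueue
  process C: level=3
    C->E: in-degree(E)=0, level(E)=4, enqueue
  process E: level=4
All levels: A:0, B:2, C:3, D:1, E:4, F:2

Answer: A:0, B:2, C:3, D:1, E:4, F:2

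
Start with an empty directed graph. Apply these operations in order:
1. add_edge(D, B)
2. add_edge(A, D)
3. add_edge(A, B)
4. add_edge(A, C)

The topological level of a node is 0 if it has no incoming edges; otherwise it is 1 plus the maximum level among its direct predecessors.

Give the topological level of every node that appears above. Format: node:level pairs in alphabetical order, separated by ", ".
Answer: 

Answer: A:0, B:2, C:1, D:1

Derivation:
Op 1: add_edge(D, B). Edges now: 1
Op 2: add_edge(A, D). Edges now: 2
Op 3: add_edge(A, B). Edges now: 3
Op 4: add_edge(A, C). Edges now: 4
Compute levels (Kahn BFS):
  sources (in-degree 0): A
  process A: level=0
    A->B: in-degree(B)=1, level(B)>=1
    A->C: in-degree(C)=0, level(C)=1, enqueue
    A->D: in-degree(D)=0, level(D)=1, enqueue
  process C: level=1
  process D: level=1
    D->B: in-degree(B)=0, level(B)=2, enqueue
  process B: level=2
All levels: A:0, B:2, C:1, D:1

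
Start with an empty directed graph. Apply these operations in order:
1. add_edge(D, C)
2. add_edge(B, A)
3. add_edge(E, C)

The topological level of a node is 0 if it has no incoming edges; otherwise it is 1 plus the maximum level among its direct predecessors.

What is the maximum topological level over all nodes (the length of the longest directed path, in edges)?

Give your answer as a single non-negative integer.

Op 1: add_edge(D, C). Edges now: 1
Op 2: add_edge(B, A). Edges now: 2
Op 3: add_edge(E, C). Edges now: 3
Compute levels (Kahn BFS):
  sources (in-degree 0): B, D, E
  process B: level=0
    B->A: in-degree(A)=0, level(A)=1, enqueue
  process D: level=0
    D->C: in-degree(C)=1, level(C)>=1
  process E: level=0
    E->C: in-degree(C)=0, level(C)=1, enqueue
  process A: level=1
  process C: level=1
All levels: A:1, B:0, C:1, D:0, E:0
max level = 1

Answer: 1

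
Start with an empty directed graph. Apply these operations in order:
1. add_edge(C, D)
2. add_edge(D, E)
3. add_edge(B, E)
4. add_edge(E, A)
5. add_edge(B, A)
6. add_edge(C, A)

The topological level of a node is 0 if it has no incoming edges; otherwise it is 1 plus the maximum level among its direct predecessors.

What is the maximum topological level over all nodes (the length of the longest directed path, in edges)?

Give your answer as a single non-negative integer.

Answer: 3

Derivation:
Op 1: add_edge(C, D). Edges now: 1
Op 2: add_edge(D, E). Edges now: 2
Op 3: add_edge(B, E). Edges now: 3
Op 4: add_edge(E, A). Edges now: 4
Op 5: add_edge(B, A). Edges now: 5
Op 6: add_edge(C, A). Edges now: 6
Compute levels (Kahn BFS):
  sources (in-degree 0): B, C
  process B: level=0
    B->A: in-degree(A)=2, level(A)>=1
    B->E: in-degree(E)=1, level(E)>=1
  process C: level=0
    C->A: in-degree(A)=1, level(A)>=1
    C->D: in-degree(D)=0, level(D)=1, enqueue
  process D: level=1
    D->E: in-degree(E)=0, level(E)=2, enqueue
  process E: level=2
    E->A: in-degree(A)=0, level(A)=3, enqueue
  process A: level=3
All levels: A:3, B:0, C:0, D:1, E:2
max level = 3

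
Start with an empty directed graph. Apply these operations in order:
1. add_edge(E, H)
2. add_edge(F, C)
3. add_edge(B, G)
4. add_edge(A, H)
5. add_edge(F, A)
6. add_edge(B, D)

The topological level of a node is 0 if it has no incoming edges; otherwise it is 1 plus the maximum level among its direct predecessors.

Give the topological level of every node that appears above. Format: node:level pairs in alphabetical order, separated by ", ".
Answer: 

Op 1: add_edge(E, H). Edges now: 1
Op 2: add_edge(F, C). Edges now: 2
Op 3: add_edge(B, G). Edges now: 3
Op 4: add_edge(A, H). Edges now: 4
Op 5: add_edge(F, A). Edges now: 5
Op 6: add_edge(B, D). Edges now: 6
Compute levels (Kahn BFS):
  sources (in-degree 0): B, E, F
  process B: level=0
    B->D: in-degree(D)=0, level(D)=1, enqueue
    B->G: in-degree(G)=0, level(G)=1, enqueue
  process E: level=0
    E->H: in-degree(H)=1, level(H)>=1
  process F: level=0
    F->A: in-degree(A)=0, level(A)=1, enqueue
    F->C: in-degree(C)=0, level(C)=1, enqueue
  process D: level=1
  process G: level=1
  process A: level=1
    A->H: in-degree(H)=0, level(H)=2, enqueue
  process C: level=1
  process H: level=2
All levels: A:1, B:0, C:1, D:1, E:0, F:0, G:1, H:2

Answer: A:1, B:0, C:1, D:1, E:0, F:0, G:1, H:2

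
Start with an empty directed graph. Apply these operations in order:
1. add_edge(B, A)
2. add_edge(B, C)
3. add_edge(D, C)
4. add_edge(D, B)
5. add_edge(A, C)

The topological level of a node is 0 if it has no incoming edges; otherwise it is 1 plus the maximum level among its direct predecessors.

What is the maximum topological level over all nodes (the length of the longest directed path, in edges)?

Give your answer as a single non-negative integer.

Answer: 3

Derivation:
Op 1: add_edge(B, A). Edges now: 1
Op 2: add_edge(B, C). Edges now: 2
Op 3: add_edge(D, C). Edges now: 3
Op 4: add_edge(D, B). Edges now: 4
Op 5: add_edge(A, C). Edges now: 5
Compute levels (Kahn BFS):
  sources (in-degree 0): D
  process D: level=0
    D->B: in-degree(B)=0, level(B)=1, enqueue
    D->C: in-degree(C)=2, level(C)>=1
  process B: level=1
    B->A: in-degree(A)=0, level(A)=2, enqueue
    B->C: in-degree(C)=1, level(C)>=2
  process A: level=2
    A->C: in-degree(C)=0, level(C)=3, enqueue
  process C: level=3
All levels: A:2, B:1, C:3, D:0
max level = 3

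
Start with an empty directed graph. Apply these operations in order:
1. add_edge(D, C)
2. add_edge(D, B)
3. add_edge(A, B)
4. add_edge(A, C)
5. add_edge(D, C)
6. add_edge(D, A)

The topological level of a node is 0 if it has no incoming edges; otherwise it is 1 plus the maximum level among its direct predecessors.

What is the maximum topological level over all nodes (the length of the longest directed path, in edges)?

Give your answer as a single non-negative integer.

Op 1: add_edge(D, C). Edges now: 1
Op 2: add_edge(D, B). Edges now: 2
Op 3: add_edge(A, B). Edges now: 3
Op 4: add_edge(A, C). Edges now: 4
Op 5: add_edge(D, C) (duplicate, no change). Edges now: 4
Op 6: add_edge(D, A). Edges now: 5
Compute levels (Kahn BFS):
  sources (in-degree 0): D
  process D: level=0
    D->A: in-degree(A)=0, level(A)=1, enqueue
    D->B: in-degree(B)=1, level(B)>=1
    D->C: in-degree(C)=1, level(C)>=1
  process A: level=1
    A->B: in-degree(B)=0, level(B)=2, enqueue
    A->C: in-degree(C)=0, level(C)=2, enqueue
  process B: level=2
  process C: level=2
All levels: A:1, B:2, C:2, D:0
max level = 2

Answer: 2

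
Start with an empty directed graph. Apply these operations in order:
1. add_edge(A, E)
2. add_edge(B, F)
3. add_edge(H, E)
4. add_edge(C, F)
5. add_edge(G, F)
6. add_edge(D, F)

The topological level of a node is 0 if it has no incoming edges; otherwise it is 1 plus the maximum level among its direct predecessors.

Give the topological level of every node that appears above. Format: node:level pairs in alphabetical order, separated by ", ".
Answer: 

Op 1: add_edge(A, E). Edges now: 1
Op 2: add_edge(B, F). Edges now: 2
Op 3: add_edge(H, E). Edges now: 3
Op 4: add_edge(C, F). Edges now: 4
Op 5: add_edge(G, F). Edges now: 5
Op 6: add_edge(D, F). Edges now: 6
Compute levels (Kahn BFS):
  sources (in-degree 0): A, B, C, D, G, H
  process A: level=0
    A->E: in-degree(E)=1, level(E)>=1
  process B: level=0
    B->F: in-degree(F)=3, level(F)>=1
  process C: level=0
    C->F: in-degree(F)=2, level(F)>=1
  process D: level=0
    D->F: in-degree(F)=1, level(F)>=1
  process G: level=0
    G->F: in-degree(F)=0, level(F)=1, enqueue
  process H: level=0
    H->E: in-degree(E)=0, level(E)=1, enqueue
  process F: level=1
  process E: level=1
All levels: A:0, B:0, C:0, D:0, E:1, F:1, G:0, H:0

Answer: A:0, B:0, C:0, D:0, E:1, F:1, G:0, H:0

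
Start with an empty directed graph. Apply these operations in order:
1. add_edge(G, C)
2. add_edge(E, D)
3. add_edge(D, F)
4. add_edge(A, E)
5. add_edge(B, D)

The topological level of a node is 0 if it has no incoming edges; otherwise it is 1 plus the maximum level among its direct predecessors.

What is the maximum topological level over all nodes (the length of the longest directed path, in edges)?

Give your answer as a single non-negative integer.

Op 1: add_edge(G, C). Edges now: 1
Op 2: add_edge(E, D). Edges now: 2
Op 3: add_edge(D, F). Edges now: 3
Op 4: add_edge(A, E). Edges now: 4
Op 5: add_edge(B, D). Edges now: 5
Compute levels (Kahn BFS):
  sources (in-degree 0): A, B, G
  process A: level=0
    A->E: in-degree(E)=0, level(E)=1, enqueue
  process B: level=0
    B->D: in-degree(D)=1, level(D)>=1
  process G: level=0
    G->C: in-degree(C)=0, level(C)=1, enqueue
  process E: level=1
    E->D: in-degree(D)=0, level(D)=2, enqueue
  process C: level=1
  process D: level=2
    D->F: in-degree(F)=0, level(F)=3, enqueue
  process F: level=3
All levels: A:0, B:0, C:1, D:2, E:1, F:3, G:0
max level = 3

Answer: 3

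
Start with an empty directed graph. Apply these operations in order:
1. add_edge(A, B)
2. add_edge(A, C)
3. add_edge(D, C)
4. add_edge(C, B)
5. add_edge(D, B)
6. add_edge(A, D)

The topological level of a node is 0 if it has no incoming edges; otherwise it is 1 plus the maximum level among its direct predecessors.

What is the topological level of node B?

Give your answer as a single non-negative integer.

Answer: 3

Derivation:
Op 1: add_edge(A, B). Edges now: 1
Op 2: add_edge(A, C). Edges now: 2
Op 3: add_edge(D, C). Edges now: 3
Op 4: add_edge(C, B). Edges now: 4
Op 5: add_edge(D, B). Edges now: 5
Op 6: add_edge(A, D). Edges now: 6
Compute levels (Kahn BFS):
  sources (in-degree 0): A
  process A: level=0
    A->B: in-degree(B)=2, level(B)>=1
    A->C: in-degree(C)=1, level(C)>=1
    A->D: in-degree(D)=0, level(D)=1, enqueue
  process D: level=1
    D->B: in-degree(B)=1, level(B)>=2
    D->C: in-degree(C)=0, level(C)=2, enqueue
  process C: level=2
    C->B: in-degree(B)=0, level(B)=3, enqueue
  process B: level=3
All levels: A:0, B:3, C:2, D:1
level(B) = 3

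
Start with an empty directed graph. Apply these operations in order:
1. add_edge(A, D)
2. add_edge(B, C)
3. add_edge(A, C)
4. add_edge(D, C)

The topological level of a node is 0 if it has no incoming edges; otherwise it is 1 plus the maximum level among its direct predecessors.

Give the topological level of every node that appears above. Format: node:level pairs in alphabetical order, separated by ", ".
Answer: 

Op 1: add_edge(A, D). Edges now: 1
Op 2: add_edge(B, C). Edges now: 2
Op 3: add_edge(A, C). Edges now: 3
Op 4: add_edge(D, C). Edges now: 4
Compute levels (Kahn BFS):
  sources (in-degree 0): A, B
  process A: level=0
    A->C: in-degree(C)=2, level(C)>=1
    A->D: in-degree(D)=0, level(D)=1, enqueue
  process B: level=0
    B->C: in-degree(C)=1, level(C)>=1
  process D: level=1
    D->C: in-degree(C)=0, level(C)=2, enqueue
  process C: level=2
All levels: A:0, B:0, C:2, D:1

Answer: A:0, B:0, C:2, D:1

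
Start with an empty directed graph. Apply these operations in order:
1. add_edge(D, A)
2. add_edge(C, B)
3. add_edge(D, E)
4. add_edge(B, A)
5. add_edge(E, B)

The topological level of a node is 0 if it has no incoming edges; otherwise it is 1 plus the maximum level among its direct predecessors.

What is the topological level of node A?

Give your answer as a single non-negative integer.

Answer: 3

Derivation:
Op 1: add_edge(D, A). Edges now: 1
Op 2: add_edge(C, B). Edges now: 2
Op 3: add_edge(D, E). Edges now: 3
Op 4: add_edge(B, A). Edges now: 4
Op 5: add_edge(E, B). Edges now: 5
Compute levels (Kahn BFS):
  sources (in-degree 0): C, D
  process C: level=0
    C->B: in-degree(B)=1, level(B)>=1
  process D: level=0
    D->A: in-degree(A)=1, level(A)>=1
    D->E: in-degree(E)=0, level(E)=1, enqueue
  process E: level=1
    E->B: in-degree(B)=0, level(B)=2, enqueue
  process B: level=2
    B->A: in-degree(A)=0, level(A)=3, enqueue
  process A: level=3
All levels: A:3, B:2, C:0, D:0, E:1
level(A) = 3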